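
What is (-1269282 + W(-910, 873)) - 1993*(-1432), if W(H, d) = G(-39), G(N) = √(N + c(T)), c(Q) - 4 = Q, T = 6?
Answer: 1584694 + I*√29 ≈ 1.5847e+6 + 5.3852*I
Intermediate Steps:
c(Q) = 4 + Q
G(N) = √(10 + N) (G(N) = √(N + (4 + 6)) = √(N + 10) = √(10 + N))
W(H, d) = I*√29 (W(H, d) = √(10 - 39) = √(-29) = I*√29)
(-1269282 + W(-910, 873)) - 1993*(-1432) = (-1269282 + I*√29) - 1993*(-1432) = (-1269282 + I*√29) + 2853976 = 1584694 + I*√29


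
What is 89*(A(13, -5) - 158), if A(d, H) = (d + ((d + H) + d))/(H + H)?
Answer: -71823/5 ≈ -14365.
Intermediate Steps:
A(d, H) = (H + 3*d)/(2*H) (A(d, H) = (d + ((H + d) + d))/((2*H)) = (d + (H + 2*d))*(1/(2*H)) = (H + 3*d)*(1/(2*H)) = (H + 3*d)/(2*H))
89*(A(13, -5) - 158) = 89*((1/2)*(-5 + 3*13)/(-5) - 158) = 89*((1/2)*(-1/5)*(-5 + 39) - 158) = 89*((1/2)*(-1/5)*34 - 158) = 89*(-17/5 - 158) = 89*(-807/5) = -71823/5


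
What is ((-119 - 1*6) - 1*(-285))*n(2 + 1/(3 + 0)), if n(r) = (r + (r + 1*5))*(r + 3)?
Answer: 74240/9 ≈ 8248.9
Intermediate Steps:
n(r) = (3 + r)*(5 + 2*r) (n(r) = (r + (r + 5))*(3 + r) = (r + (5 + r))*(3 + r) = (5 + 2*r)*(3 + r) = (3 + r)*(5 + 2*r))
((-119 - 1*6) - 1*(-285))*n(2 + 1/(3 + 0)) = ((-119 - 1*6) - 1*(-285))*(15 + 2*(2 + 1/(3 + 0))² + 11*(2 + 1/(3 + 0))) = ((-119 - 6) + 285)*(15 + 2*(2 + 1/3)² + 11*(2 + 1/3)) = (-125 + 285)*(15 + 2*(2 + ⅓)² + 11*(2 + ⅓)) = 160*(15 + 2*(7/3)² + 11*(7/3)) = 160*(15 + 2*(49/9) + 77/3) = 160*(15 + 98/9 + 77/3) = 160*(464/9) = 74240/9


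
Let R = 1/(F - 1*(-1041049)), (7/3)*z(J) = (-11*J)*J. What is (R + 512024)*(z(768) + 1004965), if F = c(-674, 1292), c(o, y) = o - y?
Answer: -944700129797664563/1039083 ≈ -9.0917e+11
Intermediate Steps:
F = -1966 (F = -674 - 1*1292 = -674 - 1292 = -1966)
z(J) = -33*J**2/7 (z(J) = 3*((-11*J)*J)/7 = 3*(-11*J**2)/7 = -33*J**2/7)
R = 1/1039083 (R = 1/(-1966 - 1*(-1041049)) = 1/(-1966 + 1041049) = 1/1039083 ≈ 9.6239e-7)
(R + 512024)*(z(768) + 1004965) = (1/1039083 + 512024)*(-33/7*768**2 + 1004965) = 532035433993*(-33/7*589824 + 1004965)/1039083 = 532035433993*(-19464192/7 + 1004965)/1039083 = (532035433993/1039083)*(-12429437/7) = -944700129797664563/1039083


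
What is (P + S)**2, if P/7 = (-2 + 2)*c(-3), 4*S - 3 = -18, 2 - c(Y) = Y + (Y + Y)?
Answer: 225/16 ≈ 14.063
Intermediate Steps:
c(Y) = 2 - 3*Y (c(Y) = 2 - (Y + (Y + Y)) = 2 - (Y + 2*Y) = 2 - 3*Y)
S = -15/4 (S = 3/4 + (1/4)*(-18) = 3/4 - 9/2 = -15/4 ≈ -3.7500)
P = 0 (P = 7*((-2 + 2)*(2 - 3*(-3))) = 7*(0*(2 + 9)) = 7*(0*11) = 7*0 = 0)
(P + S)**2 = (0 - 15/4)**2 = (-15/4)**2 = 225/16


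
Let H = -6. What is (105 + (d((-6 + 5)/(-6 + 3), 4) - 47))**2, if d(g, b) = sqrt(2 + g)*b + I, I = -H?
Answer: 12400/3 + 512*sqrt(21)/3 ≈ 4915.4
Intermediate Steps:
I = 6 (I = -1*(-6) = 6)
d(g, b) = 6 + b*sqrt(2 + g) (d(g, b) = sqrt(2 + g)*b + 6 = b*sqrt(2 + g) + 6 = 6 + b*sqrt(2 + g))
(105 + (d((-6 + 5)/(-6 + 3), 4) - 47))**2 = (105 + ((6 + 4*sqrt(2 + (-6 + 5)/(-6 + 3))) - 47))**2 = (105 + ((6 + 4*sqrt(2 - 1/(-3))) - 47))**2 = (105 + ((6 + 4*sqrt(2 - 1*(-1/3))) - 47))**2 = (105 + ((6 + 4*sqrt(2 + 1/3)) - 47))**2 = (105 + ((6 + 4*sqrt(7/3)) - 47))**2 = (105 + ((6 + 4*(sqrt(21)/3)) - 47))**2 = (105 + ((6 + 4*sqrt(21)/3) - 47))**2 = (105 + (-41 + 4*sqrt(21)/3))**2 = (64 + 4*sqrt(21)/3)**2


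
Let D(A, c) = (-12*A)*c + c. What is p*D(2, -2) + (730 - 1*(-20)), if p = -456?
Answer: -20226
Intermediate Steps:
D(A, c) = c - 12*A*c (D(A, c) = -12*A*c + c = c - 12*A*c)
p*D(2, -2) + (730 - 1*(-20)) = -(-912)*(1 - 12*2) + (730 - 1*(-20)) = -(-912)*(1 - 24) + (730 + 20) = -(-912)*(-23) + 750 = -456*46 + 750 = -20976 + 750 = -20226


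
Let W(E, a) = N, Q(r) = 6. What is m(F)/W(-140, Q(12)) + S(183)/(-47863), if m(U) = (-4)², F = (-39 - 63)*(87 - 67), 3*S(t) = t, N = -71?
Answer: -770139/3398273 ≈ -0.22663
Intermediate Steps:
S(t) = t/3
F = -2040 (F = -102*20 = -2040)
m(U) = 16
W(E, a) = -71
m(F)/W(-140, Q(12)) + S(183)/(-47863) = 16/(-71) + ((⅓)*183)/(-47863) = 16*(-1/71) + 61*(-1/47863) = -16/71 - 61/47863 = -770139/3398273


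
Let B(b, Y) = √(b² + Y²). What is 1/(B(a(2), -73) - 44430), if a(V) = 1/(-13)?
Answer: -3754335/166804653749 - 13*√900602/333609307498 ≈ -2.2544e-5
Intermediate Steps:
a(V) = -1/13
B(b, Y) = √(Y² + b²)
1/(B(a(2), -73) - 44430) = 1/(√((-73)² + (-1/13)²) - 44430) = 1/(√(5329 + 1/169) - 44430) = 1/(√(900602/169) - 44430) = 1/(√900602/13 - 44430) = 1/(-44430 + √900602/13)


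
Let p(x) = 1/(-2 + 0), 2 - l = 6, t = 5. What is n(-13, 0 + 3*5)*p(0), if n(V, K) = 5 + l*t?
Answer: 15/2 ≈ 7.5000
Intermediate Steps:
l = -4 (l = 2 - 1*6 = 2 - 6 = -4)
p(x) = -1/2 (p(x) = 1/(-2) = -1/2)
n(V, K) = -15 (n(V, K) = 5 - 4*5 = 5 - 20 = -15)
n(-13, 0 + 3*5)*p(0) = -15*(-1/2) = 15/2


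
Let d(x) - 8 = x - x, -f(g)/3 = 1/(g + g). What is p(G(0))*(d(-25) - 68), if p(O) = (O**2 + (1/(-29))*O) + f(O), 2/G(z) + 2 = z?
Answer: -4410/29 ≈ -152.07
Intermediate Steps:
G(z) = 2/(-2 + z)
f(g) = -3/(2*g) (f(g) = -3/(g + g) = -3*1/(2*g) = -3/(2*g))
d(x) = 8 (d(x) = 8 + (x - x) = 8 + 0 = 8)
p(O) = O**2 - 3/(2*O) - O/29 (p(O) = (O**2 + (1/(-29))*O) - 3/(2*O) = (O**2 + (1*(-1/29))*O) - 3/(2*O) = (O**2 - O/29) - 3/(2*O) = O**2 - 3/(2*O) - O/29)
p(G(0))*(d(-25) - 68) = ((2/(-2 + 0))**2 - 3/(2*(2/(-2 + 0))) - 2/(29*(-2 + 0)))*(8 - 68) = ((2/(-2))**2 - 3/(2*(2/(-2))) - 2/(29*(-2)))*(-60) = ((2*(-1/2))**2 - 3/(2*(2*(-1/2))) - 2*(-1)/(29*2))*(-60) = ((-1)**2 - 3/2/(-1) - 1/29*(-1))*(-60) = (1 - 3/2*(-1) + 1/29)*(-60) = (1 + 3/2 + 1/29)*(-60) = (147/58)*(-60) = -4410/29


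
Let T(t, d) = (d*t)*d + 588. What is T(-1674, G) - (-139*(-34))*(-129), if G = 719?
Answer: -864782472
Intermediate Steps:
T(t, d) = 588 + t*d² (T(t, d) = t*d² + 588 = 588 + t*d²)
T(-1674, G) - (-139*(-34))*(-129) = (588 - 1674*719²) - (-139*(-34))*(-129) = (588 - 1674*516961) - 4726*(-129) = (588 - 865392714) - 1*(-609654) = -865392126 + 609654 = -864782472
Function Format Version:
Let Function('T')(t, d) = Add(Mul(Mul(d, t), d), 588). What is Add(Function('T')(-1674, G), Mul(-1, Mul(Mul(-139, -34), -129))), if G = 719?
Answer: -864782472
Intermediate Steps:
Function('T')(t, d) = Add(588, Mul(t, Pow(d, 2))) (Function('T')(t, d) = Add(Mul(t, Pow(d, 2)), 588) = Add(588, Mul(t, Pow(d, 2))))
Add(Function('T')(-1674, G), Mul(-1, Mul(Mul(-139, -34), -129))) = Add(Add(588, Mul(-1674, Pow(719, 2))), Mul(-1, Mul(Mul(-139, -34), -129))) = Add(Add(588, Mul(-1674, 516961)), Mul(-1, Mul(4726, -129))) = Add(Add(588, -865392714), Mul(-1, -609654)) = Add(-865392126, 609654) = -864782472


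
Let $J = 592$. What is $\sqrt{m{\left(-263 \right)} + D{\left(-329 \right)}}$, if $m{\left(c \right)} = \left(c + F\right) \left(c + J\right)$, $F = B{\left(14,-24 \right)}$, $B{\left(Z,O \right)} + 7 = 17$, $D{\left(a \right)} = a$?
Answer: $i \sqrt{83566} \approx 289.08 i$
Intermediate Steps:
$B{\left(Z,O \right)} = 10$ ($B{\left(Z,O \right)} = -7 + 17 = 10$)
$F = 10$
$m{\left(c \right)} = \left(10 + c\right) \left(592 + c\right)$ ($m{\left(c \right)} = \left(c + 10\right) \left(c + 592\right) = \left(10 + c\right) \left(592 + c\right)$)
$\sqrt{m{\left(-263 \right)} + D{\left(-329 \right)}} = \sqrt{\left(5920 + \left(-263\right)^{2} + 602 \left(-263\right)\right) - 329} = \sqrt{\left(5920 + 69169 - 158326\right) - 329} = \sqrt{-83237 - 329} = \sqrt{-83566} = i \sqrt{83566}$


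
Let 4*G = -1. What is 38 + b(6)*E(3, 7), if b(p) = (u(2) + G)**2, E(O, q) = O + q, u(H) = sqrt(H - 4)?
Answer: 149/8 - 5*I*sqrt(2) ≈ 18.625 - 7.0711*I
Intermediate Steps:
u(H) = sqrt(-4 + H)
G = -1/4 (G = (1/4)*(-1) = -1/4 ≈ -0.25000)
b(p) = (-1/4 + I*sqrt(2))**2 (b(p) = (sqrt(-4 + 2) - 1/4)**2 = (sqrt(-2) - 1/4)**2 = (I*sqrt(2) - 1/4)**2 = (-1/4 + I*sqrt(2))**2)
38 + b(6)*E(3, 7) = 38 + ((1 - 4*I*sqrt(2))**2/16)*(3 + 7) = 38 + ((1 - 4*I*sqrt(2))**2/16)*10 = 38 + 5*(1 - 4*I*sqrt(2))**2/8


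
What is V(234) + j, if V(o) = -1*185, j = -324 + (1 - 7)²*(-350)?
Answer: -13109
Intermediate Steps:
j = -12924 (j = -324 + (-6)²*(-350) = -324 + 36*(-350) = -324 - 12600 = -12924)
V(o) = -185
V(234) + j = -185 - 12924 = -13109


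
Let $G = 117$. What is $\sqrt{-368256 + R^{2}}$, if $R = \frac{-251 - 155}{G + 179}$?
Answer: $\frac{i \sqrt{8066238215}}{148} \approx 606.84 i$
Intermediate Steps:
$R = - \frac{203}{148}$ ($R = \frac{-251 - 155}{117 + 179} = - \frac{406}{296} = \left(-406\right) \frac{1}{296} = - \frac{203}{148} \approx -1.3716$)
$\sqrt{-368256 + R^{2}} = \sqrt{-368256 + \left(- \frac{203}{148}\right)^{2}} = \sqrt{-368256 + \frac{41209}{21904}} = \sqrt{- \frac{8066238215}{21904}} = \frac{i \sqrt{8066238215}}{148}$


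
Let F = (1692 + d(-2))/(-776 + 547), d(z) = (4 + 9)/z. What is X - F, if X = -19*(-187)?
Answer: 1630645/458 ≈ 3560.4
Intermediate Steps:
d(z) = 13/z
X = 3553
F = -3371/458 (F = (1692 + 13/(-2))/(-776 + 547) = (1692 + 13*(-½))/(-229) = (1692 - 13/2)*(-1/229) = (3371/2)*(-1/229) = -3371/458 ≈ -7.3603)
X - F = 3553 - 1*(-3371/458) = 3553 + 3371/458 = 1630645/458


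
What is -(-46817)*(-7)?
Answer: -327719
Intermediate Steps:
-(-46817)*(-7) = -46817*7 = -327719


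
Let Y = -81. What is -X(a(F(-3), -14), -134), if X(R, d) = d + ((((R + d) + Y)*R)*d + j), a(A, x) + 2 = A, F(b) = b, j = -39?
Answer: 147573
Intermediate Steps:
a(A, x) = -2 + A
X(R, d) = -39 + d + R*d*(-81 + R + d) (X(R, d) = d + ((((R + d) - 81)*R)*d - 39) = d + (((-81 + R + d)*R)*d - 39) = d + ((R*(-81 + R + d))*d - 39) = d + (R*d*(-81 + R + d) - 39) = d + (-39 + R*d*(-81 + R + d)) = -39 + d + R*d*(-81 + R + d))
-X(a(F(-3), -14), -134) = -(-39 - 134 + (-2 - 3)*(-134)**2 - 134*(-2 - 3)**2 - 81*(-2 - 3)*(-134)) = -(-39 - 134 - 5*17956 - 134*(-5)**2 - 81*(-5)*(-134)) = -(-39 - 134 - 89780 - 134*25 - 54270) = -(-39 - 134 - 89780 - 3350 - 54270) = -1*(-147573) = 147573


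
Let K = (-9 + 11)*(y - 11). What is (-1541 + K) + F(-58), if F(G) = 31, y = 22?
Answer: -1488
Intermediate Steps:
K = 22 (K = (-9 + 11)*(22 - 11) = 2*11 = 22)
(-1541 + K) + F(-58) = (-1541 + 22) + 31 = -1519 + 31 = -1488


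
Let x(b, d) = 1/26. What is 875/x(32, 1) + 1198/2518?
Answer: 28642849/1259 ≈ 22750.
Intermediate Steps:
x(b, d) = 1/26
875/x(32, 1) + 1198/2518 = 875/(1/26) + 1198/2518 = 875*26 + 1198*(1/2518) = 22750 + 599/1259 = 28642849/1259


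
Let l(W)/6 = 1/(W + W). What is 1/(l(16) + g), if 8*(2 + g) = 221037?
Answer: 16/442045 ≈ 3.6195e-5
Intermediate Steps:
l(W) = 3/W (l(W) = 6/(W + W) = 6/((2*W)) = 6*(1/(2*W)) = 3/W)
g = 221021/8 (g = -2 + (1/8)*221037 = -2 + 221037/8 = 221021/8 ≈ 27628.)
1/(l(16) + g) = 1/(3/16 + 221021/8) = 1/(442045/16) = 16/442045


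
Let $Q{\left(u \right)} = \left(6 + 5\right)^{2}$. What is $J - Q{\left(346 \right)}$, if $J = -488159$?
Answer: $-488280$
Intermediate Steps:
$Q{\left(u \right)} = 121$ ($Q{\left(u \right)} = 11^{2} = 121$)
$J - Q{\left(346 \right)} = -488159 - 121 = -488280$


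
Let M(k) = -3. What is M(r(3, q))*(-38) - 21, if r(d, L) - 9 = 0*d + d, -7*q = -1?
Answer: 93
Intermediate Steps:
q = ⅐ (q = -⅐*(-1) = ⅐ ≈ 0.14286)
r(d, L) = 9 + d (r(d, L) = 9 + (0*d + d) = 9 + (0 + d) = 9 + d)
M(r(3, q))*(-38) - 21 = -3*(-38) - 21 = 114 - 21 = 93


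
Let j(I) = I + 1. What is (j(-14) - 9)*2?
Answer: -44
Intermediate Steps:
j(I) = 1 + I
(j(-14) - 9)*2 = ((1 - 14) - 9)*2 = (-13 - 9)*2 = -22*2 = -44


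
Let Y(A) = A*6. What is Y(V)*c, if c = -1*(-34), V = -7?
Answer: -1428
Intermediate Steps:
Y(A) = 6*A
c = 34
Y(V)*c = (6*(-7))*34 = -42*34 = -1428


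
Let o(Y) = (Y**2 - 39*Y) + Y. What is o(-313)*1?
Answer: 109863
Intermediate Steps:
o(Y) = Y**2 - 38*Y
o(-313)*1 = -313*(-38 - 313)*1 = -313*(-351)*1 = 109863*1 = 109863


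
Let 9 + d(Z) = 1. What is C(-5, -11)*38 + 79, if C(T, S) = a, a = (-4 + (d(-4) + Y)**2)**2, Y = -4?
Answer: 744879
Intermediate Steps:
d(Z) = -8 (d(Z) = -9 + 1 = -8)
a = 19600 (a = (-4 + (-8 - 4)**2)**2 = (-4 + (-12)**2)**2 = (-4 + 144)**2 = 140**2 = 19600)
C(T, S) = 19600
C(-5, -11)*38 + 79 = 19600*38 + 79 = 744800 + 79 = 744879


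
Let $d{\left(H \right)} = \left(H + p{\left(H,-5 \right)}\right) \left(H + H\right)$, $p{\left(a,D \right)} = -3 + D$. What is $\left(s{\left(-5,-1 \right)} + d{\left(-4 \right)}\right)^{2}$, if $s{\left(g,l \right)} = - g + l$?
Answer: $10000$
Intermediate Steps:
$s{\left(g,l \right)} = l - g$
$d{\left(H \right)} = 2 H \left(-8 + H\right)$ ($d{\left(H \right)} = \left(H - 8\right) \left(H + H\right) = \left(H - 8\right) 2 H = \left(-8 + H\right) 2 H = 2 H \left(-8 + H\right)$)
$\left(s{\left(-5,-1 \right)} + d{\left(-4 \right)}\right)^{2} = \left(\left(-1 - -5\right) + 2 \left(-4\right) \left(-8 - 4\right)\right)^{2} = \left(\left(-1 + 5\right) + 2 \left(-4\right) \left(-12\right)\right)^{2} = \left(4 + 96\right)^{2} = 100^{2} = 10000$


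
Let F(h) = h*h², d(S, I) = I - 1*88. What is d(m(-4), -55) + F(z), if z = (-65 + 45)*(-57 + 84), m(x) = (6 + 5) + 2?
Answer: -157464143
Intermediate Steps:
m(x) = 13 (m(x) = 11 + 2 = 13)
d(S, I) = -88 + I (d(S, I) = I - 88 = -88 + I)
z = -540 (z = -20*27 = -540)
F(h) = h³
d(m(-4), -55) + F(z) = (-88 - 55) + (-540)³ = -143 - 157464000 = -157464143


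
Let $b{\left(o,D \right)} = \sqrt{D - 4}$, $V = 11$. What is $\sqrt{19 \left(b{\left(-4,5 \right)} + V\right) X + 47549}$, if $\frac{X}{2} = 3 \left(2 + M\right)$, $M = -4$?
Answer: $\sqrt{44813} \approx 211.69$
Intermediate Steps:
$X = -12$ ($X = 2 \cdot 3 \left(2 - 4\right) = 2 \cdot 3 \left(-2\right) = 2 \left(-6\right) = -12$)
$b{\left(o,D \right)} = \sqrt{-4 + D}$
$\sqrt{19 \left(b{\left(-4,5 \right)} + V\right) X + 47549} = \sqrt{19 \left(\sqrt{-4 + 5} + 11\right) \left(-12\right) + 47549} = \sqrt{19 \left(\sqrt{1} + 11\right) \left(-12\right) + 47549} = \sqrt{19 \left(1 + 11\right) \left(-12\right) + 47549} = \sqrt{19 \cdot 12 \left(-12\right) + 47549} = \sqrt{228 \left(-12\right) + 47549} = \sqrt{-2736 + 47549} = \sqrt{44813}$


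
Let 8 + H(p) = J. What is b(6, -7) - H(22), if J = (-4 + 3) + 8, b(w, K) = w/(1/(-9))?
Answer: -53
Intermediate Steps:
b(w, K) = -9*w (b(w, K) = w/(-1/9) = w*(-9) = -9*w)
J = 7 (J = -1 + 8 = 7)
H(p) = -1 (H(p) = -8 + 7 = -1)
b(6, -7) - H(22) = -9*6 - 1*(-1) = -54 + 1 = -53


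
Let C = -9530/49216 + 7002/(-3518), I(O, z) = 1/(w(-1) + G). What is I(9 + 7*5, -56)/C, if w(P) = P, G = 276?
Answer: -43285472/25996916825 ≈ -0.0016650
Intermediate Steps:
I(O, z) = 1/275 (I(O, z) = 1/(-1 + 276) = 1/275)
C = -94534243/43285472 (C = -9530*1/49216 + 7002*(-1/3518) = -4765/24608 - 3501/1759 = -94534243/43285472 ≈ -2.1840)
I(9 + 7*5, -56)/C = 1/(275*(-94534243/43285472)) = (1/275)*(-43285472/94534243) = -43285472/25996916825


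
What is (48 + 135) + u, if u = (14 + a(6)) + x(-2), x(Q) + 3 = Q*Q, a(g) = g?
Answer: 204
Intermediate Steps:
x(Q) = -3 + Q**2 (x(Q) = -3 + Q*Q = -3 + Q**2)
u = 21 (u = (14 + 6) + (-3 + (-2)**2) = 20 + (-3 + 4) = 20 + 1 = 21)
(48 + 135) + u = (48 + 135) + 21 = 183 + 21 = 204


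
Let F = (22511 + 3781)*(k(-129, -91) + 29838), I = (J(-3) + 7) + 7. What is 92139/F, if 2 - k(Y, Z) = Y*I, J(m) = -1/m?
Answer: 30713/277722396 ≈ 0.00011059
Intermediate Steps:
I = 43/3 (I = (-1/(-3) + 7) + 7 = (-1*(-⅓) + 7) + 7 = (⅓ + 7) + 7 = 22/3 + 7 = 43/3 ≈ 14.333)
k(Y, Z) = 2 - 43*Y/3 (k(Y, Z) = 2 - Y*43/3 = 2 - 43*Y/3)
F = 833167188 (F = (22511 + 3781)*((2 - 43/3*(-129)) + 29838) = 26292*((2 + 1849) + 29838) = 26292*(1851 + 29838) = 26292*31689 = 833167188)
92139/F = 92139/833167188 = 92139*(1/833167188) = 30713/277722396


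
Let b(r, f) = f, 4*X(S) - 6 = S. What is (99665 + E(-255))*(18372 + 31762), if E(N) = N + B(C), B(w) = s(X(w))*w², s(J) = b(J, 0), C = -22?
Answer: 4983820940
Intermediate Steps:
X(S) = 3/2 + S/4
s(J) = 0
B(w) = 0 (B(w) = 0*w² = 0)
E(N) = N (E(N) = N + 0 = N)
(99665 + E(-255))*(18372 + 31762) = (99665 - 255)*(18372 + 31762) = 99410*50134 = 4983820940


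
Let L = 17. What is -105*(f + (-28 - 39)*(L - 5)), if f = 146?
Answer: 69090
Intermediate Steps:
-105*(f + (-28 - 39)*(L - 5)) = -105*(146 + (-28 - 39)*(17 - 5)) = -105*(146 - 67*12) = -105*(146 - 804) = -105*(-658) = 69090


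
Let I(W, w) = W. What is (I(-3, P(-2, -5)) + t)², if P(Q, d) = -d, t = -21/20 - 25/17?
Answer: 3523129/115600 ≈ 30.477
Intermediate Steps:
t = -857/340 (t = -21*1/20 - 25*1/17 = -21/20 - 25/17 = -857/340 ≈ -2.5206)
(I(-3, P(-2, -5)) + t)² = (-3 - 857/340)² = (-1877/340)² = 3523129/115600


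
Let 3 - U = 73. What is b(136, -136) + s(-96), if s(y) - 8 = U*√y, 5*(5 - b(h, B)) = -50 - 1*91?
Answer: 206/5 - 280*I*√6 ≈ 41.2 - 685.86*I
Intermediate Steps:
b(h, B) = 166/5 (b(h, B) = 5 - (-50 - 1*91)/5 = 5 - (-50 - 91)/5 = 5 - ⅕*(-141) = 5 + 141/5 = 166/5)
U = -70 (U = 3 - 1*73 = 3 - 73 = -70)
s(y) = 8 - 70*√y
b(136, -136) + s(-96) = 166/5 + (8 - 280*I*√6) = 206/5 - 280*I*√6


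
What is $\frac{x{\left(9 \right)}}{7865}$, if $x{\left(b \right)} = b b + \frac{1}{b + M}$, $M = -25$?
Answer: $\frac{259}{25168} \approx 0.010291$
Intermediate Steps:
$x{\left(b \right)} = b^{2} + \frac{1}{-25 + b}$ ($x{\left(b \right)} = b b + \frac{1}{b - 25} = b^{2} + \frac{1}{-25 + b}$)
$\frac{x{\left(9 \right)}}{7865} = \frac{\frac{1}{-25 + 9} \left(1 + 9^{3} - 25 \cdot 9^{2}\right)}{7865} = \frac{1 + 729 - 2025}{-16} \cdot \frac{1}{7865} = - \frac{1 + 729 - 2025}{16} \cdot \frac{1}{7865} = \left(- \frac{1}{16}\right) \left(-1295\right) \frac{1}{7865} = \frac{1295}{16} \cdot \frac{1}{7865} = \frac{259}{25168}$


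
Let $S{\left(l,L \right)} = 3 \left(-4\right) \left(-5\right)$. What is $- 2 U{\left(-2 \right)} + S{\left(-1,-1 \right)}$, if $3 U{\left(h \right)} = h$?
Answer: $\frac{184}{3} \approx 61.333$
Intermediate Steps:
$S{\left(l,L \right)} = 60$ ($S{\left(l,L \right)} = \left(-12\right) \left(-5\right) = 60$)
$U{\left(h \right)} = \frac{h}{3}$
$- 2 U{\left(-2 \right)} + S{\left(-1,-1 \right)} = - 2 \cdot \frac{1}{3} \left(-2\right) + 60 = \left(-2\right) \left(- \frac{2}{3}\right) + 60 = \frac{4}{3} + 60 = \frac{184}{3}$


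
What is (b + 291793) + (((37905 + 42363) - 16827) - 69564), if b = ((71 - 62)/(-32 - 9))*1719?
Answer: 11696999/41 ≈ 2.8529e+5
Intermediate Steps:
b = -15471/41 (b = (9/(-41))*1719 = (9*(-1/41))*1719 = -9/41*1719 = -15471/41 ≈ -377.34)
(b + 291793) + (((37905 + 42363) - 16827) - 69564) = (-15471/41 + 291793) + (((37905 + 42363) - 16827) - 69564) = 11948042/41 + ((80268 - 16827) - 69564) = 11948042/41 + (63441 - 69564) = 11948042/41 - 6123 = 11696999/41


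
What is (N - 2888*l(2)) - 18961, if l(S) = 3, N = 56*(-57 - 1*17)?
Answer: -31769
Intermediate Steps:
N = -4144 (N = 56*(-57 - 17) = 56*(-74) = -4144)
(N - 2888*l(2)) - 18961 = (-4144 - 2888*3) - 18961 = (-4144 - 8664) - 18961 = -12808 - 18961 = -31769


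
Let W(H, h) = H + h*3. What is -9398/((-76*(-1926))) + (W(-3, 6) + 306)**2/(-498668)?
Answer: -1235575705/4562064198 ≈ -0.27084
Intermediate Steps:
W(H, h) = H + 3*h
-9398/((-76*(-1926))) + (W(-3, 6) + 306)**2/(-498668) = -9398/((-76*(-1926))) + ((-3 + 3*6) + 306)**2/(-498668) = -9398/146376 + ((-3 + 18) + 306)**2*(-1/498668) = -9398*1/146376 + (15 + 306)**2*(-1/498668) = -4699/73188 + 321**2*(-1/498668) = -4699/73188 + 103041*(-1/498668) = -4699/73188 - 103041/498668 = -1235575705/4562064198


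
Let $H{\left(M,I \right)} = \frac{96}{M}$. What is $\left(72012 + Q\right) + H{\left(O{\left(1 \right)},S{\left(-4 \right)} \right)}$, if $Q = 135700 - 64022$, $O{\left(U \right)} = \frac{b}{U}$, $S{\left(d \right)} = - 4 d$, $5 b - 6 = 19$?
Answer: $\frac{718546}{5} \approx 1.4371 \cdot 10^{5}$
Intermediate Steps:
$b = 5$ ($b = \frac{6}{5} + \frac{1}{5} \cdot 19 = \frac{6}{5} + \frac{19}{5} = 5$)
$O{\left(U \right)} = \frac{5}{U}$
$Q = 71678$
$\left(72012 + Q\right) + H{\left(O{\left(1 \right)},S{\left(-4 \right)} \right)} = \left(72012 + 71678\right) + \frac{96}{5 \cdot 1^{-1}} = 143690 + \frac{96}{5 \cdot 1} = 143690 + \frac{96}{5} = \frac{718546}{5}$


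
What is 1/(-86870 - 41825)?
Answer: -1/128695 ≈ -7.7703e-6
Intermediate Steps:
1/(-86870 - 41825) = 1/(-128695) = -1/128695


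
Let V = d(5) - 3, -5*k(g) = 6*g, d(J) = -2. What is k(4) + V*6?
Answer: -174/5 ≈ -34.800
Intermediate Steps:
k(g) = -6*g/5
V = -5 (V = -2 - 3 = -5)
k(4) + V*6 = -6/5*4 - 5*6 = -24/5 - 30 = -174/5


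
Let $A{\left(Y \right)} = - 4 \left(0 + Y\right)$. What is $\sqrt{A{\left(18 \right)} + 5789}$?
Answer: $\sqrt{5717} \approx 75.611$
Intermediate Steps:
$A{\left(Y \right)} = - 4 Y$
$\sqrt{A{\left(18 \right)} + 5789} = \sqrt{\left(-4\right) 18 + 5789} = \sqrt{-72 + 5789} = \sqrt{5717}$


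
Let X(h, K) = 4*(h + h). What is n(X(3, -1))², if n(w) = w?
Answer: 576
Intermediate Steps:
X(h, K) = 8*h (X(h, K) = 4*(2*h) = 8*h)
n(X(3, -1))² = (8*3)² = 24² = 576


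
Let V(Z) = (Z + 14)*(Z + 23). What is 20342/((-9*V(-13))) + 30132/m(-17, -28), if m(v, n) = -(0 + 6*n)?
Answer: -29399/630 ≈ -46.665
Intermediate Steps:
V(Z) = (14 + Z)*(23 + Z)
m(v, n) = -6*n
20342/((-9*V(-13))) + 30132/m(-17, -28) = 20342/((-9*(322 + (-13)**2 + 37*(-13)))) + 30132/((-6*(-28))) = 20342/((-9*(322 + 169 - 481))) + 30132/168 = 20342/((-9*10)) + 30132*(1/168) = 20342/(-90) + 2511/14 = 20342*(-1/90) + 2511/14 = -10171/45 + 2511/14 = -29399/630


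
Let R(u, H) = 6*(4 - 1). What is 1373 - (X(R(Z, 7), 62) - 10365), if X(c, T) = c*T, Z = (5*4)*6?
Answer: 10622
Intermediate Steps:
Z = 120 (Z = 20*6 = 120)
R(u, H) = 18 (R(u, H) = 6*3 = 18)
X(c, T) = T*c
1373 - (X(R(Z, 7), 62) - 10365) = 1373 - (62*18 - 10365) = 1373 - (1116 - 10365) = 1373 - 1*(-9249) = 1373 + 9249 = 10622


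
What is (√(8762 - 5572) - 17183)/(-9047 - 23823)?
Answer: 17183/32870 - √3190/32870 ≈ 0.52104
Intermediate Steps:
(√(8762 - 5572) - 17183)/(-9047 - 23823) = (√3190 - 17183)/(-32870) = (-17183 + √3190)*(-1/32870) = 17183/32870 - √3190/32870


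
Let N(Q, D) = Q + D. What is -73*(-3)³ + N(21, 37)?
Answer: 2029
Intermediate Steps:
N(Q, D) = D + Q
-73*(-3)³ + N(21, 37) = -73*(-3)³ + (37 + 21) = -73*(-27) + 58 = 1971 + 58 = 2029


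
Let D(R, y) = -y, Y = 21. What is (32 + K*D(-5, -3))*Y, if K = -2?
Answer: 546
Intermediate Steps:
(32 + K*D(-5, -3))*Y = (32 - (-2)*(-3))*21 = (32 - 2*3)*21 = (32 - 6)*21 = 26*21 = 546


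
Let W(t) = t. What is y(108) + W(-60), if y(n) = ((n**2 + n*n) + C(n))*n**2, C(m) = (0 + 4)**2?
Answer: 272284356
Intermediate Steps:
C(m) = 16 (C(m) = 4**2 = 16)
y(n) = n**2*(16 + 2*n**2) (y(n) = ((n**2 + n*n) + 16)*n**2 = ((n**2 + n**2) + 16)*n**2 = (2*n**2 + 16)*n**2 = (16 + 2*n**2)*n**2 = n**2*(16 + 2*n**2))
y(108) + W(-60) = 2*108**2*(8 + 108**2) - 60 = 2*11664*(8 + 11664) - 60 = 2*11664*11672 - 60 = 272284416 - 60 = 272284356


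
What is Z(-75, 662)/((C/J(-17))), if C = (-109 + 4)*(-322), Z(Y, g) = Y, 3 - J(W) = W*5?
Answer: -220/1127 ≈ -0.19521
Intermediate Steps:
J(W) = 3 - 5*W (J(W) = 3 - W*5 = 3 - 5*W)
C = 33810 (C = -105*(-322) = 33810)
Z(-75, 662)/((C/J(-17))) = -75/(33810/(3 - 5*(-17))) = -75/(33810/(3 + 85)) = -75/(33810/88) = -75/(33810*(1/88)) = -75/16905/44 = -75*44/16905 = -220/1127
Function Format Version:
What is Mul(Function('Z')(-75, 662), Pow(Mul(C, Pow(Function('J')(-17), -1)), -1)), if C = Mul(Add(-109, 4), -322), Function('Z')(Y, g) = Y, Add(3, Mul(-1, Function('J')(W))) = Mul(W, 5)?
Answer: Rational(-220, 1127) ≈ -0.19521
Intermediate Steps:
Function('J')(W) = Add(3, Mul(-5, W)) (Function('J')(W) = Add(3, Mul(-1, Mul(W, 5))) = Add(3, Mul(-1, Mul(5, W))) = Add(3, Mul(-5, W)))
C = 33810 (C = Mul(-105, -322) = 33810)
Mul(Function('Z')(-75, 662), Pow(Mul(C, Pow(Function('J')(-17), -1)), -1)) = Mul(-75, Pow(Mul(33810, Pow(Add(3, Mul(-5, -17)), -1)), -1)) = Mul(-75, Pow(Mul(33810, Pow(Add(3, 85), -1)), -1)) = Mul(-75, Pow(Mul(33810, Pow(88, -1)), -1)) = Mul(-75, Pow(Mul(33810, Rational(1, 88)), -1)) = Mul(-75, Pow(Rational(16905, 44), -1)) = Mul(-75, Rational(44, 16905)) = Rational(-220, 1127)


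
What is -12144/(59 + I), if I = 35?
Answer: -6072/47 ≈ -129.19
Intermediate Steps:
-12144/(59 + I) = -12144/(59 + 35) = -12144/94 = -12144*1/94 = -6072/47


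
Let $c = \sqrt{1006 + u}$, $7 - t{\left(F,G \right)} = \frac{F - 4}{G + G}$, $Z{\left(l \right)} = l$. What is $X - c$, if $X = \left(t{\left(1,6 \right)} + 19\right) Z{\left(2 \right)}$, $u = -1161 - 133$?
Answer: $\frac{105}{2} - 12 i \sqrt{2} \approx 52.5 - 16.971 i$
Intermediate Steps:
$t{\left(F,G \right)} = 7 - \frac{-4 + F}{2 G}$ ($t{\left(F,G \right)} = 7 - \frac{F - 4}{G + G} = 7 - \frac{-4 + F}{2 G}$)
$u = -1294$ ($u = -1161 - 133 = -1294$)
$X = \frac{105}{2}$ ($X = \left(\frac{4 - 1 + 14 \cdot 6}{2 \cdot 6} + 19\right) 2 = \left(\frac{1}{2} \cdot \frac{1}{6} \left(4 - 1 + 84\right) + 19\right) 2 = \left(\frac{1}{2} \cdot \frac{1}{6} \cdot 87 + 19\right) 2 = \left(\frac{29}{4} + 19\right) 2 = \frac{105}{4} \cdot 2 = \frac{105}{2} \approx 52.5$)
$c = 12 i \sqrt{2}$ ($c = \sqrt{1006 - 1294} = \sqrt{-288} = 12 i \sqrt{2} \approx 16.971 i$)
$X - c = \frac{105}{2} - 12 i \sqrt{2}$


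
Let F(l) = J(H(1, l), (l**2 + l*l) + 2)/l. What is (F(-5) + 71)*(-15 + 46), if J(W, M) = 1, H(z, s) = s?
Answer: 10974/5 ≈ 2194.8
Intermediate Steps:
F(l) = 1/l
(F(-5) + 71)*(-15 + 46) = (1/(-5) + 71)*(-15 + 46) = (-1/5 + 71)*31 = (354/5)*31 = 10974/5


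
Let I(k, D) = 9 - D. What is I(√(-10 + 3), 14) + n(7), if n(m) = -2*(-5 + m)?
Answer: -9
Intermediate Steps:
n(m) = 10 - 2*m
I(√(-10 + 3), 14) + n(7) = (9 - 1*14) + (10 - 2*7) = (9 - 14) + (10 - 14) = -5 - 4 = -9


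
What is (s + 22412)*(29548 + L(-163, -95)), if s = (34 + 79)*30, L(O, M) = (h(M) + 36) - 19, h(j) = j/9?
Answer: 6863073980/9 ≈ 7.6256e+8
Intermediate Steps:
h(j) = j/9 (h(j) = j*(⅑) = j/9)
L(O, M) = 17 + M/9 (L(O, M) = (M/9 + 36) - 19 = (36 + M/9) - 19 = 17 + M/9)
s = 3390 (s = 113*30 = 3390)
(s + 22412)*(29548 + L(-163, -95)) = (3390 + 22412)*(29548 + (17 + (⅑)*(-95))) = 25802*(29548 + (17 - 95/9)) = 25802*(29548 + 58/9) = 25802*(265990/9) = 6863073980/9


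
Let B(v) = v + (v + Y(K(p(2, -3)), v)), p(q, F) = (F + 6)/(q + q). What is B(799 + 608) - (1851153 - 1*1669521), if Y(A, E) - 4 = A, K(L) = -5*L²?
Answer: -2861069/16 ≈ -1.7882e+5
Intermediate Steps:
p(q, F) = (6 + F)/(2*q) (p(q, F) = (6 + F)/((2*q)) = (6 + F)*(1/(2*q)) = (6 + F)/(2*q))
Y(A, E) = 4 + A
B(v) = 19/16 + 2*v (B(v) = v + (v + (4 - 5*(6 - 3)²/16)) = v + (v + (4 - 5*((½)*(½)*3)²)) = v + (v + (4 - 5*(¾)²)) = v + (v + (4 - 5*9/16)) = v + (v + (4 - 45/16)) = v + (v + 19/16) = v + (19/16 + v) = 19/16 + 2*v)
B(799 + 608) - (1851153 - 1*1669521) = (19/16 + 2*(799 + 608)) - (1851153 - 1*1669521) = (19/16 + 2*1407) - (1851153 - 1669521) = (19/16 + 2814) - 1*181632 = 45043/16 - 181632 = -2861069/16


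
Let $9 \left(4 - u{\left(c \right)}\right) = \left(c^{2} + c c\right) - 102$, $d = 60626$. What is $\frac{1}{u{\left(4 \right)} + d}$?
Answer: $\frac{9}{545740} \approx 1.6491 \cdot 10^{-5}$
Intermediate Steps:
$u{\left(c \right)} = \frac{46}{3} - \frac{2 c^{2}}{9}$ ($u{\left(c \right)} = 4 - \frac{\left(c^{2} + c c\right) - 102}{9} = 4 - \frac{\left(c^{2} + c^{2}\right) - 102}{9} = 4 - \frac{2 c^{2} - 102}{9} = 4 - \frac{-102 + 2 c^{2}}{9} = 4 - \left(- \frac{34}{3} + \frac{2 c^{2}}{9}\right) = \frac{46}{3} - \frac{2 c^{2}}{9}$)
$\frac{1}{u{\left(4 \right)} + d} = \frac{1}{\left(\frac{46}{3} - \frac{2 \cdot 4^{2}}{9}\right) + 60626} = \frac{1}{\left(\frac{46}{3} - \frac{32}{9}\right) + 60626} = \frac{1}{\frac{106}{9} + 60626} = \frac{1}{\frac{545740}{9}} = \frac{9}{545740}$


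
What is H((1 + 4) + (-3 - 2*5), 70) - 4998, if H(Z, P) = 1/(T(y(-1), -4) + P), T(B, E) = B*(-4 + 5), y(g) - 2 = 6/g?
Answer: -329867/66 ≈ -4998.0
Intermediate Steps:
y(g) = 2 + 6/g
T(B, E) = B (T(B, E) = B*1 = B)
H(Z, P) = 1/(-4 + P) (H(Z, P) = 1/((2 + 6/(-1)) + P) = 1/((2 + 6*(-1)) + P) = 1/((2 - 6) + P) = 1/(-4 + P))
H((1 + 4) + (-3 - 2*5), 70) - 4998 = 1/(-4 + 70) - 4998 = 1/66 - 4998 = -329867/66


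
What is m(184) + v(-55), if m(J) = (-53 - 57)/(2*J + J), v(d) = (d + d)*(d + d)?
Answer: 3339545/276 ≈ 12100.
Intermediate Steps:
v(d) = 4*d² (v(d) = (2*d)*(2*d) = 4*d²)
m(J) = -110/(3*J) (m(J) = -110*1/(3*J) = -110/(3*J))
m(184) + v(-55) = -110/3/184 + 4*(-55)² = -110/3*1/184 + 4*3025 = -55/276 + 12100 = 3339545/276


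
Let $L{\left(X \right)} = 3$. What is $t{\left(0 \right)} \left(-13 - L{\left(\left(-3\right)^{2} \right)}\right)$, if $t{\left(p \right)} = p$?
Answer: $0$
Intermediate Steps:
$t{\left(0 \right)} \left(-13 - L{\left(\left(-3\right)^{2} \right)}\right) = 0 \left(-13 - 3\right) = 0 \left(-16\right) = 0$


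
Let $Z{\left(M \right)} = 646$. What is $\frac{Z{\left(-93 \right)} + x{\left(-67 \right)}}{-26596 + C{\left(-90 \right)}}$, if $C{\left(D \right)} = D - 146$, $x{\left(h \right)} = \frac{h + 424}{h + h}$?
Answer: $- \frac{86207}{3595488} \approx -0.023976$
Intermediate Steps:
$x{\left(h \right)} = \frac{424 + h}{2 h}$
$C{\left(D \right)} = -146 + D$
$\frac{Z{\left(-93 \right)} + x{\left(-67 \right)}}{-26596 + C{\left(-90 \right)}} = \frac{646 + \frac{424 - 67}{2 \left(-67\right)}}{-26596 - 236} = \frac{646 + \frac{1}{2} \left(- \frac{1}{67}\right) 357}{-26596 - 236} = \frac{646 - \frac{357}{134}}{-26832} = \frac{86207}{134} \left(- \frac{1}{26832}\right) = - \frac{86207}{3595488}$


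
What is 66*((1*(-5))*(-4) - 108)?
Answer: -5808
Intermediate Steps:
66*((1*(-5))*(-4) - 108) = 66*(-5*(-4) - 108) = 66*(20 - 108) = 66*(-88) = -5808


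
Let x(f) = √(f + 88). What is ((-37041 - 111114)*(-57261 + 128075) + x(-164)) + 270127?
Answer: -10491178043 + 2*I*√19 ≈ -1.0491e+10 + 8.7178*I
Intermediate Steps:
x(f) = √(88 + f)
((-37041 - 111114)*(-57261 + 128075) + x(-164)) + 270127 = ((-37041 - 111114)*(-57261 + 128075) + √(88 - 164)) + 270127 = (-148155*70814 + √(-76)) + 270127 = (-10491448170 + 2*I*√19) + 270127 = -10491178043 + 2*I*√19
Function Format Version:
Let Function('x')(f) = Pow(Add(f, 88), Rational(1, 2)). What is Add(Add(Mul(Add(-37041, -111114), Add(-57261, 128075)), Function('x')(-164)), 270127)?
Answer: Add(-10491178043, Mul(2, I, Pow(19, Rational(1, 2)))) ≈ Add(-1.0491e+10, Mul(8.7178, I))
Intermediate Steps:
Function('x')(f) = Pow(Add(88, f), Rational(1, 2))
Add(Add(Mul(Add(-37041, -111114), Add(-57261, 128075)), Function('x')(-164)), 270127) = Add(Add(Mul(Add(-37041, -111114), Add(-57261, 128075)), Pow(Add(88, -164), Rational(1, 2))), 270127) = Add(Add(Mul(-148155, 70814), Pow(-76, Rational(1, 2))), 270127) = Add(Add(-10491448170, Mul(2, I, Pow(19, Rational(1, 2)))), 270127) = Add(-10491178043, Mul(2, I, Pow(19, Rational(1, 2))))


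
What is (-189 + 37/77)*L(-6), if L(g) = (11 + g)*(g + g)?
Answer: 870960/77 ≈ 11311.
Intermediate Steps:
L(g) = 2*g*(11 + g) (L(g) = (11 + g)*(2*g) = 2*g*(11 + g))
(-189 + 37/77)*L(-6) = (-189 + 37/77)*(2*(-6)*(11 - 6)) = (-189 + 37*(1/77))*(2*(-6)*5) = (-189 + 37/77)*(-60) = -14516/77*(-60) = 870960/77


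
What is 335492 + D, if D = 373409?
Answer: 708901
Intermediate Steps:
335492 + D = 335492 + 373409 = 708901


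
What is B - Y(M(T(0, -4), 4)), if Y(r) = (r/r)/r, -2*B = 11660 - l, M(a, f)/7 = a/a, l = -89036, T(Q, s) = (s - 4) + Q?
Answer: -352437/7 ≈ -50348.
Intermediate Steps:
T(Q, s) = -4 + Q + s (T(Q, s) = (-4 + s) + Q = -4 + Q + s)
M(a, f) = 7 (M(a, f) = 7*(a/a) = 7*1 = 7)
B = -50348 (B = -(11660 - 1*(-89036))/2 = -(11660 + 89036)/2 = -½*100696 = -50348)
Y(r) = 1/r
B - Y(M(T(0, -4), 4)) = -50348 - 1/7 = -50348 - 1*⅐ = -50348 - ⅐ = -352437/7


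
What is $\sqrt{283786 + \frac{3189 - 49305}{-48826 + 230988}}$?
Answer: $\frac{2 \sqrt{588553800246562}}{91081} \approx 532.72$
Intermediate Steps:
$\sqrt{283786 + \frac{3189 - 49305}{-48826 + 230988}} = \sqrt{283786 - \frac{46116}{182162}} = \sqrt{283786 - \frac{23058}{91081}} = \sqrt{\frac{25847489608}{91081}} = \frac{2 \sqrt{588553800246562}}{91081}$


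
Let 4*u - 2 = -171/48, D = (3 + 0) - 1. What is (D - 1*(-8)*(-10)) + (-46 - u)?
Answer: -7911/64 ≈ -123.61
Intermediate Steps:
D = 2 (D = 3 - 1 = 2)
u = -25/64 (u = ½ + (-171/48)/4 = ½ + (-171*1/48)/4 = ½ + (¼)*(-57/16) = ½ - 57/64 = -25/64 ≈ -0.39063)
(D - 1*(-8)*(-10)) + (-46 - u) = (2 - 1*(-8)*(-10)) + (-46 - 1*(-25/64)) = (2 + 8*(-10)) + (-46 + 25/64) = (2 - 80) - 2919/64 = -78 - 2919/64 = -7911/64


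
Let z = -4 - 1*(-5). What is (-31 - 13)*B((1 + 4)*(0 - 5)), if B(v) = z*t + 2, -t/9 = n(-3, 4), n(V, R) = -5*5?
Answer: -9988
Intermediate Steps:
n(V, R) = -25
z = 1 (z = -4 + 5 = 1)
t = 225 (t = -9*(-25) = 225)
B(v) = 227 (B(v) = 1*225 + 2 = 225 + 2 = 227)
(-31 - 13)*B((1 + 4)*(0 - 5)) = (-31 - 13)*227 = -44*227 = -9988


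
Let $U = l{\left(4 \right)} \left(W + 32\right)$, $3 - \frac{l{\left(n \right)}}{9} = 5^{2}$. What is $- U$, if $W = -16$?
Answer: $3168$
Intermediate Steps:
$l{\left(n \right)} = -198$ ($l{\left(n \right)} = 27 - 9 \cdot 5^{2} = 27 - 225 = -198$)
$U = -3168$ ($U = - 198 \left(-16 + 32\right) = \left(-198\right) 16 = -3168$)
$- U = \left(-1\right) \left(-3168\right) = 3168$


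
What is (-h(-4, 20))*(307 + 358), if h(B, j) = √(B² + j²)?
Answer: -2660*√26 ≈ -13563.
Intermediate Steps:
(-h(-4, 20))*(307 + 358) = (-√((-4)² + 20²))*(307 + 358) = -√(16 + 400)*665 = -√416*665 = -4*√26*665 = -2660*√26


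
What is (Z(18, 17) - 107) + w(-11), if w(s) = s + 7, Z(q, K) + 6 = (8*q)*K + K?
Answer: 2348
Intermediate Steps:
Z(q, K) = -6 + K + 8*K*q (Z(q, K) = -6 + ((8*q)*K + K) = -6 + (8*K*q + K) = -6 + (K + 8*K*q) = -6 + K + 8*K*q)
w(s) = 7 + s
(Z(18, 17) - 107) + w(-11) = ((-6 + 17 + 8*17*18) - 107) + (7 - 11) = ((-6 + 17 + 2448) - 107) - 4 = (2459 - 107) - 4 = 2352 - 4 = 2348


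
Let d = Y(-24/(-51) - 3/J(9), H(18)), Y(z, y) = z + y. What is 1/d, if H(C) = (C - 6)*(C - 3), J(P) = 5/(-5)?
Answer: 17/3119 ≈ 0.0054505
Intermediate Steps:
J(P) = -1 (J(P) = 5*(-1/5) = -1)
H(C) = (-6 + C)*(-3 + C)
Y(z, y) = y + z
d = 3119/17 (d = (18 + 18**2 - 9*18) + (-24/(-51) - 3/(-1)) = (18 + 324 - 162) + (-24*(-1/51) - 3*(-1)) = 180 + (8/17 + 3) = 180 + 59/17 = 3119/17 ≈ 183.47)
1/d = 1/(3119/17) = 17/3119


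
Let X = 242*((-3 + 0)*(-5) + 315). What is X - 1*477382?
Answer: -397522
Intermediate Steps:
X = 79860 (X = 242*(-3*(-5) + 315) = 242*(15 + 315) = 242*330 = 79860)
X - 1*477382 = 79860 - 1*477382 = 79860 - 477382 = -397522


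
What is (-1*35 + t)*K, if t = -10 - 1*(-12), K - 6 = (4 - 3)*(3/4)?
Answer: -891/4 ≈ -222.75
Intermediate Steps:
K = 27/4 (K = 6 + (4 - 3)*(3/4) = 6 + 1*(3*(1/4)) = 6 + 1*(3/4) = 6 + 3/4 = 27/4 ≈ 6.7500)
t = 2 (t = -10 + 12 = 2)
(-1*35 + t)*K = (-1*35 + 2)*(27/4) = (-35 + 2)*(27/4) = -33*27/4 = -891/4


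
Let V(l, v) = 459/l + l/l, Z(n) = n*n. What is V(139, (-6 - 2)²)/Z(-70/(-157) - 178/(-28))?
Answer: 2889059992/31079317051 ≈ 0.092958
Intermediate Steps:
Z(n) = n²
V(l, v) = 1 + 459/l (V(l, v) = 459/l + 1 = 1 + 459/l)
V(139, (-6 - 2)²)/Z(-70/(-157) - 178/(-28)) = ((459 + 139)/139)/((-70/(-157) - 178/(-28))²) = ((1/139)*598)/((-70*(-1/157) - 178*(-1/28))²) = 598/(139*((70/157 + 89/14)²)) = 598/(139*((14953/2198)²)) = 598/(139*(223592209/4831204)) = (598/139)*(4831204/223592209) = 2889059992/31079317051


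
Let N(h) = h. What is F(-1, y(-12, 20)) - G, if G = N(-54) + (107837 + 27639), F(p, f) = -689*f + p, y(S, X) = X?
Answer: -149203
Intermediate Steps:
F(p, f) = p - 689*f
G = 135422 (G = -54 + (107837 + 27639) = -54 + 135476 = 135422)
F(-1, y(-12, 20)) - G = (-1 - 689*20) - 1*135422 = (-1 - 13780) - 135422 = -13781 - 135422 = -149203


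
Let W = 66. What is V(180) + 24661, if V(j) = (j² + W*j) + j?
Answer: 69121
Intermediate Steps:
V(j) = j² + 67*j (V(j) = (j² + 66*j) + j = j² + 67*j)
V(180) + 24661 = 180*(67 + 180) + 24661 = 180*247 + 24661 = 44460 + 24661 = 69121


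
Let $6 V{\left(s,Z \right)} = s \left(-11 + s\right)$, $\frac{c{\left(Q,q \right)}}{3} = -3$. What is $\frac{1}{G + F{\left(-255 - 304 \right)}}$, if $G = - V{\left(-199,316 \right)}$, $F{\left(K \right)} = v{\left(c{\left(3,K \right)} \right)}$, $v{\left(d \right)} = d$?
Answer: $- \frac{1}{6974} \approx -0.00014339$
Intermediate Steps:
$c{\left(Q,q \right)} = -9$ ($c{\left(Q,q \right)} = 3 \left(-3\right) = -9$)
$F{\left(K \right)} = -9$
$V{\left(s,Z \right)} = \frac{s \left(-11 + s\right)}{6}$
$G = -6965$ ($G = - \frac{\left(-199\right) \left(-11 - 199\right)}{6} = - \frac{\left(-199\right) \left(-210\right)}{6} = \left(-1\right) 6965 = -6965$)
$\frac{1}{G + F{\left(-255 - 304 \right)}} = \frac{1}{-6965 - 9} = \frac{1}{-6974} = - \frac{1}{6974}$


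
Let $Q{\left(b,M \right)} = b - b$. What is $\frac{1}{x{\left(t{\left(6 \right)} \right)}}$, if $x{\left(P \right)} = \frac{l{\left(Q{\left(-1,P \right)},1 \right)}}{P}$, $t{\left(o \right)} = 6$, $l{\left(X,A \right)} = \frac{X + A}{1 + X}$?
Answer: $6$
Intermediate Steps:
$Q{\left(b,M \right)} = 0$
$l{\left(X,A \right)} = \frac{A + X}{1 + X}$
$x{\left(P \right)} = \frac{1}{P}$ ($x{\left(P \right)} = \frac{\frac{1}{1 + 0} \left(1 + 0\right)}{P} = \frac{1^{-1} \cdot 1}{P} = \frac{1 \cdot 1}{P} = 1 \frac{1}{P} = \frac{1}{P}$)
$\frac{1}{x{\left(t{\left(6 \right)} \right)}} = \frac{1}{\frac{1}{6}} = 6$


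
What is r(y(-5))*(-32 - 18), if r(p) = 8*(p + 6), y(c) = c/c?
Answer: -2800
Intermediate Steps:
y(c) = 1
r(p) = 48 + 8*p (r(p) = 8*(6 + p) = 48 + 8*p)
r(y(-5))*(-32 - 18) = (48 + 8*1)*(-32 - 18) = (48 + 8)*(-50) = 56*(-50) = -2800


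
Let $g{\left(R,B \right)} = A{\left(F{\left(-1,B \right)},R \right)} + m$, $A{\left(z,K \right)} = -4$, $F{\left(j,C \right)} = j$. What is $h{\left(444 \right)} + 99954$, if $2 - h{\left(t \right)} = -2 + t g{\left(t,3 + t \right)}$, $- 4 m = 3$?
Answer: $102067$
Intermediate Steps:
$m = - \frac{3}{4}$ ($m = \left(- \frac{1}{4}\right) 3 = - \frac{3}{4} \approx -0.75$)
$g{\left(R,B \right)} = - \frac{19}{4}$ ($g{\left(R,B \right)} = -4 - \frac{3}{4} = - \frac{19}{4}$)
$h{\left(t \right)} = 4 + \frac{19 t}{4}$ ($h{\left(t \right)} = 2 - \left(-2 + t \left(- \frac{19}{4}\right)\right) = 2 - \left(-2 - \frac{19 t}{4}\right) = 2 + \left(2 + \frac{19 t}{4}\right) = 4 + \frac{19 t}{4}$)
$h{\left(444 \right)} + 99954 = \left(4 + \frac{19}{4} \cdot 444\right) + 99954 = \left(4 + 2109\right) + 99954 = 2113 + 99954 = 102067$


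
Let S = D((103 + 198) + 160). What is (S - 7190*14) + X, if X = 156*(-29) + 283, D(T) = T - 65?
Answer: -104505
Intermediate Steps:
D(T) = -65 + T
S = 396 (S = -65 + ((103 + 198) + 160) = -65 + (301 + 160) = -65 + 461 = 396)
X = -4241 (X = -4524 + 283 = -4241)
(S - 7190*14) + X = (396 - 7190*14) - 4241 = (396 - 1*100660) - 4241 = (396 - 100660) - 4241 = -100264 - 4241 = -104505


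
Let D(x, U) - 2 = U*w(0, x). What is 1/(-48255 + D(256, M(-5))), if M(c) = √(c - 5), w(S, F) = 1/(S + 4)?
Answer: -386024/18626816077 - 2*I*√10/18626816077 ≈ -2.0724e-5 - 3.3954e-10*I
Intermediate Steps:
w(S, F) = 1/(4 + S)
M(c) = √(-5 + c)
D(x, U) = 2 + U/4 (D(x, U) = 2 + U/(4 + 0) = 2 + U/4)
1/(-48255 + D(256, M(-5))) = 1/(-48255 + (2 + √(-5 - 5)/4)) = 1/(-48255 + (2 + √(-10)/4)) = 1/(-48255 + (2 + (I*√10)/4)) = 1/(-48255 + (2 + I*√10/4)) = 1/(-48253 + I*√10/4)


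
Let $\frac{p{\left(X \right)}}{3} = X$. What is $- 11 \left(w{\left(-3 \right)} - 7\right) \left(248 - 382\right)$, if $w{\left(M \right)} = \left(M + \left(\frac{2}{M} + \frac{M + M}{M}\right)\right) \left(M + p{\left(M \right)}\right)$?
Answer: $19162$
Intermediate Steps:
$p{\left(X \right)} = 3 X$
$w{\left(M \right)} = 4 M \left(2 + M + \frac{2}{M}\right)$ ($w{\left(M \right)} = \left(M + \left(\frac{2}{M} + \frac{M + M}{M}\right)\right) \left(M + 3 M\right) = \left(M + \left(\frac{2}{M} + \frac{2 M}{M}\right)\right) 4 M = \left(M + \left(\frac{2}{M} + 2\right)\right) 4 M = \left(M + \left(2 + \frac{2}{M}\right)\right) 4 M = \left(2 + M + \frac{2}{M}\right) 4 M = 4 M \left(2 + M + \frac{2}{M}\right)$)
$- 11 \left(w{\left(-3 \right)} - 7\right) \left(248 - 382\right) = - 11 \left(\left(8 + 4 \left(-3\right)^{2} + 8 \left(-3\right)\right) - 7\right) \left(248 - 382\right) = - 11 \left(\left(8 + 4 \cdot 9 - 24\right) - 7\right) \left(-134\right) = - 11 \left(\left(8 + 36 - 24\right) - 7\right) \left(-134\right) = - 11 \left(20 - 7\right) \left(-134\right) = \left(-11\right) 13 \left(-134\right) = \left(-143\right) \left(-134\right) = 19162$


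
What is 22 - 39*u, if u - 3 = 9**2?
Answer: -3254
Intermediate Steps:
u = 84 (u = 3 + 9**2 = 3 + 81 = 84)
22 - 39*u = 22 - 39*84 = 22 - 3276 = -3254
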